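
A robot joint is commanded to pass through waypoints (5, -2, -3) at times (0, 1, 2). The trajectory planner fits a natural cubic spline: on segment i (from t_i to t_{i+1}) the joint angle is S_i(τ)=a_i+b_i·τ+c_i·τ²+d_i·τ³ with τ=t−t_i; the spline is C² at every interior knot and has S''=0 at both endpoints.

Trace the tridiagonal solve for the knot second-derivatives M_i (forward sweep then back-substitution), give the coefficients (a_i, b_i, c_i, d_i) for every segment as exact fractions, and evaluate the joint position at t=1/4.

  seg 0: a=5 b=-17/2 c=0 d=3/2
  seg 1: a=-2 b=-4 c=9/2 d=-3/2
S(1/4) = 371/128

Δ: Δ0=-7, Δ1=-1
row 1: diag=4, rhs=36; c'=1/4, d'=9
back: M1=9
M: M0=0, M1=9, M2=0
seg 0: a=5, c=M0/2=0, d=(M1−M0)/(6·1)=3/2, b=Δ0−h0·(2M0+M1)/6=-17/2
seg 1: a=-2, c=M1/2=9/2, d=(M2−M1)/(6·1)=-3/2, b=Δ1−h1·(2M1+M2)/6=-4
t_q=1/4 → seg 0, τ=1/4; S=5+-17/2·τ+0·τ²+3/2·τ³=371/128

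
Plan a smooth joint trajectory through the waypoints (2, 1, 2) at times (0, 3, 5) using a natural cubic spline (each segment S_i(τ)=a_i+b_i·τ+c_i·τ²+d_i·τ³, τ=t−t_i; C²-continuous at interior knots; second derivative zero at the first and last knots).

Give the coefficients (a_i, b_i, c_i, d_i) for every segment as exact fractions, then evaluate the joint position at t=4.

  seg 0: a=2 b=-7/12 c=0 d=1/36
  seg 1: a=1 b=1/6 c=1/4 d=-1/24
S(4) = 11/8

Δ: Δ0=-1/3, Δ1=1/2
row 1: diag=10, rhs=5; c'=1/5, d'=1/2
back: M1=1/2
M: M0=0, M1=1/2, M2=0
seg 0: a=2, c=M0/2=0, d=(M1−M0)/(6·3)=1/36, b=Δ0−h0·(2M0+M1)/6=-7/12
seg 1: a=1, c=M1/2=1/4, d=(M2−M1)/(6·2)=-1/24, b=Δ1−h1·(2M1+M2)/6=1/6
t_q=4 → seg 1, τ=1; S=1+1/6·τ+1/4·τ²+-1/24·τ³=11/8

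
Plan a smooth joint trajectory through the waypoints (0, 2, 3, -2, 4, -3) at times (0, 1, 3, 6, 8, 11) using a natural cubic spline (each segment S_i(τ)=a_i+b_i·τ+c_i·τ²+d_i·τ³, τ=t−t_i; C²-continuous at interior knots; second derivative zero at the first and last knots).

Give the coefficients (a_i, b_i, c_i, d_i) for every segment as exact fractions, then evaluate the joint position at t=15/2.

  seg 0: a=0 b=10217/4836 c=0 d=-545/4836
  seg 1: a=2 b=4291/2418 c=-545/1612 d=-1447/9672
  seg 2: a=3 b=-1660/1209 c=-498/403 d=4127/10881
  seg 3: a=-2 b=1757/1209 c=2633/1209 d=-283/403
  seg 4: a=4 b=2101/1209 c=-2461/1209 d=2461/10881
S(15/2) = 8737/3224

Δ: Δ0=2, Δ1=1/2, Δ2=-5/3, Δ3=3, Δ4=-7/3
row 1: diag=6, rhs=-9; c'=1/3, d'=-3/2
row 2: denom=10−2·1/3=28/3; d'=(-13−2·-3/2)/(28/3)=-15/14
row 3: denom=10−3·9/28=253/28; d'=(28−3·-15/14)/(253/28)=38/11
row 4: denom=10−2·56/253=2418/253; d'=(-32−2·38/11)/(2418/253)=-4922/1209
back: M4=-4922/1209
back: M3=38/11−56/253·-4922/1209=5266/1209
back: M2=-15/14−9/28·5266/1209=-996/403
back: M1=-3/2−1/3·-996/403=-545/806
M: M0=0, M1=-545/806, M2=-996/403, M3=5266/1209, M4=-4922/1209, M5=0
seg 0: a=0, c=M0/2=0, d=(M1−M0)/(6·1)=-545/4836, b=Δ0−h0·(2M0+M1)/6=10217/4836
seg 1: a=2, c=M1/2=-545/1612, d=(M2−M1)/(6·2)=-1447/9672, b=Δ1−h1·(2M1+M2)/6=4291/2418
seg 2: a=3, c=M2/2=-498/403, d=(M3−M2)/(6·3)=4127/10881, b=Δ2−h2·(2M2+M3)/6=-1660/1209
seg 3: a=-2, c=M3/2=2633/1209, d=(M4−M3)/(6·2)=-283/403, b=Δ3−h3·(2M3+M4)/6=1757/1209
seg 4: a=4, c=M4/2=-2461/1209, d=(M5−M4)/(6·3)=2461/10881, b=Δ4−h4·(2M4+M5)/6=2101/1209
t_q=15/2 → seg 3, τ=3/2; S=-2+1757/1209·τ+2633/1209·τ²+-283/403·τ³=8737/3224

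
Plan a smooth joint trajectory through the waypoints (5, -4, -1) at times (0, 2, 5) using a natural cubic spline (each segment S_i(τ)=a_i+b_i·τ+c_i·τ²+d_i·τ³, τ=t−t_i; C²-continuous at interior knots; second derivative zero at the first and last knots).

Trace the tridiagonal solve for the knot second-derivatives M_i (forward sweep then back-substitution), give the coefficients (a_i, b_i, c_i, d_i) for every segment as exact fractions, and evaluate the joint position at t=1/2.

  seg 0: a=5 b=-28/5 c=0 d=11/40
  seg 1: a=-4 b=-23/10 c=33/20 d=-11/60
S(1/2) = 143/64

Δ: Δ0=-9/2, Δ1=1
row 1: diag=10, rhs=33; c'=3/10, d'=33/10
back: M1=33/10
M: M0=0, M1=33/10, M2=0
seg 0: a=5, c=M0/2=0, d=(M1−M0)/(6·2)=11/40, b=Δ0−h0·(2M0+M1)/6=-28/5
seg 1: a=-4, c=M1/2=33/20, d=(M2−M1)/(6·3)=-11/60, b=Δ1−h1·(2M1+M2)/6=-23/10
t_q=1/2 → seg 0, τ=1/2; S=5+-28/5·τ+0·τ²+11/40·τ³=143/64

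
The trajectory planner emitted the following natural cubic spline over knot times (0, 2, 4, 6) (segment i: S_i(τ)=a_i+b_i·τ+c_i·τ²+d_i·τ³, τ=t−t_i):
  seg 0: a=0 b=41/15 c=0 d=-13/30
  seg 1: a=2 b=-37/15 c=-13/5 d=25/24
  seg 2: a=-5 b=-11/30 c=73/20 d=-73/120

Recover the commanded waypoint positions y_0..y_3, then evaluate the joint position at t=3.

y_0 = S_0(0) = a_0 = 0
y_1 = S_1(0) = a_1 = 2
y_2 = S_2(0) = a_2 = -5
y_3 = S_2(2) = 4
t_q=3 is in segment 1 (τ=1); S_1(τ)=-81/40

y_0=0 y_1=2 y_2=-5 y_3=4
S(3) = -81/40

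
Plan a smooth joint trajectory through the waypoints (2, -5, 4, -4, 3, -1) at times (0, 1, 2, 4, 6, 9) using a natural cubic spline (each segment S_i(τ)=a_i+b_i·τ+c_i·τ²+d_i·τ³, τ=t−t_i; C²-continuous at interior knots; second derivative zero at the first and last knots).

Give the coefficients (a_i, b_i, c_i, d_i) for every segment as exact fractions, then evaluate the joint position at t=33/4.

Δ: Δ0=-7, Δ1=9, Δ2=-4, Δ3=7/2, Δ4=-4/3
row 1: diag=4, rhs=96; c'=1/4, d'=24
row 2: denom=6−1·1/4=23/4; d'=(-78−1·24)/(23/4)=-408/23
row 3: denom=8−2·8/23=168/23; d'=(45−2·-408/23)/(168/23)=617/56
row 4: denom=10−2·23/84=397/42; d'=(-29−2·617/56)/(397/42)=-4287/794
back: M4=-4287/794
back: M3=617/56−23/84·-4287/794=4961/397
back: M2=-408/23−8/23·4961/397=-8768/397
back: M1=24−1/4·-8768/397=11720/397
M: M0=0, M1=11720/397, M2=-8768/397, M3=4961/397, M4=-4287/794, M5=0
seg 0: a=2, c=M0/2=0, d=(M1−M0)/(6·1)=5860/1191, b=Δ0−h0·(2M0+M1)/6=-14197/1191
seg 1: a=-5, c=M1/2=5860/397, d=(M2−M1)/(6·1)=-10244/1191, b=Δ1−h1·(2M1+M2)/6=3383/1191
seg 2: a=4, c=M2/2=-4384/397, d=(M3−M2)/(6·2)=13729/4764, b=Δ2−h2·(2M2+M3)/6=7811/1191
seg 3: a=-4, c=M3/2=4961/794, d=(M4−M3)/(6·2)=-14209/9528, b=Δ3−h3·(2M3+M4)/6=-3610/1191
seg 4: a=3, c=M4/2=-4287/1588, d=(M5−M4)/(6·3)=1429/4764, b=Δ4−h4·(2M4+M5)/6=9685/2382
t_q=33/4 → seg 4, τ=9/4; S=3+9685/2382·τ+-4287/1588·τ²+1429/4764·τ³=192915/101632

  seg 0: a=2 b=-14197/1191 c=0 d=5860/1191
  seg 1: a=-5 b=3383/1191 c=5860/397 d=-10244/1191
  seg 2: a=4 b=7811/1191 c=-4384/397 d=13729/4764
  seg 3: a=-4 b=-3610/1191 c=4961/794 d=-14209/9528
  seg 4: a=3 b=9685/2382 c=-4287/1588 d=1429/4764
S(33/4) = 192915/101632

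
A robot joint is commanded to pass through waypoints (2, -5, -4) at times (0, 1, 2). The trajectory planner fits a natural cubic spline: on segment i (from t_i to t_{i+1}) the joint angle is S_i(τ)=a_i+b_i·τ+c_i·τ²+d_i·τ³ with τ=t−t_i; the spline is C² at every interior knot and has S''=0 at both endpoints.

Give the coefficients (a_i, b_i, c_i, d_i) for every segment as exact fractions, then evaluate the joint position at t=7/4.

  seg 0: a=2 b=-9 c=0 d=2
  seg 1: a=-5 b=-3 c=6 d=-2
S(7/4) = -151/32

Δ: Δ0=-7, Δ1=1
row 1: diag=4, rhs=48; c'=1/4, d'=12
back: M1=12
M: M0=0, M1=12, M2=0
seg 0: a=2, c=M0/2=0, d=(M1−M0)/(6·1)=2, b=Δ0−h0·(2M0+M1)/6=-9
seg 1: a=-5, c=M1/2=6, d=(M2−M1)/(6·1)=-2, b=Δ1−h1·(2M1+M2)/6=-3
t_q=7/4 → seg 1, τ=3/4; S=-5+-3·τ+6·τ²+-2·τ³=-151/32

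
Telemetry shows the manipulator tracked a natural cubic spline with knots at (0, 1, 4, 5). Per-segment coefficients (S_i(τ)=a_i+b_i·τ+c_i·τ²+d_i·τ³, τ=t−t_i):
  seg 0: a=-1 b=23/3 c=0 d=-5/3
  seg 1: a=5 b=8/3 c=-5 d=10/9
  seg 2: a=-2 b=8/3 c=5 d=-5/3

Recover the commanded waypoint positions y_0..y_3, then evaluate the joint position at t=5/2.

y_0 = S_0(0) = a_0 = -1
y_1 = S_1(0) = a_1 = 5
y_2 = S_2(0) = a_2 = -2
y_3 = S_2(1) = 4
t_q=5/2 is in segment 1 (τ=3/2); S_1(τ)=3/2

y_0=-1 y_1=5 y_2=-2 y_3=4
S(5/2) = 3/2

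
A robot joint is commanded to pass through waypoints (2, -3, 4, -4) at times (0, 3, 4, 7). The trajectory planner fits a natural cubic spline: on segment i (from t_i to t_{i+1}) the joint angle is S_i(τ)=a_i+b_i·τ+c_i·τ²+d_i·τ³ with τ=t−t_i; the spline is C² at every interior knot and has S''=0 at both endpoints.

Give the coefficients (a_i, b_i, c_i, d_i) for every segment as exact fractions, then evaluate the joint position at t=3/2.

Δ: Δ0=-5/3, Δ1=7, Δ2=-8/3
row 1: diag=8, rhs=52; c'=1/8, d'=13/2
row 2: denom=8−1·1/8=63/8; d'=(-58−1·13/2)/(63/8)=-172/21
back: M2=-172/21
back: M1=13/2−1/8·-172/21=158/21
M: M0=0, M1=158/21, M2=-172/21, M3=0
seg 0: a=2, c=M0/2=0, d=(M1−M0)/(6·3)=79/189, b=Δ0−h0·(2M0+M1)/6=-38/7
seg 1: a=-3, c=M1/2=79/21, d=(M2−M1)/(6·1)=-55/21, b=Δ1−h1·(2M1+M2)/6=41/7
seg 2: a=4, c=M2/2=-86/21, d=(M3−M2)/(6·3)=86/189, b=Δ2−h2·(2M2+M3)/6=116/21
t_q=3/2 → seg 0, τ=3/2; S=2+-38/7·τ+0·τ²+79/189·τ³=-265/56

  seg 0: a=2 b=-38/7 c=0 d=79/189
  seg 1: a=-3 b=41/7 c=79/21 d=-55/21
  seg 2: a=4 b=116/21 c=-86/21 d=86/189
S(3/2) = -265/56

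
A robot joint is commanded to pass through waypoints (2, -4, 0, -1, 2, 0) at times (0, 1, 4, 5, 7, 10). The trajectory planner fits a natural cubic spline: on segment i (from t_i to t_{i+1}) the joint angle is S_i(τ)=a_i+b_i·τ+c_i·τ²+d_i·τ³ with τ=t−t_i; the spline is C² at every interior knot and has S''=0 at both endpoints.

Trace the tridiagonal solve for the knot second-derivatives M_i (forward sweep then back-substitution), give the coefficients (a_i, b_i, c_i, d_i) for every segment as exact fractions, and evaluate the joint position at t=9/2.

  seg 0: a=2 b=-5423/750 c=0 d=923/750
  seg 1: a=-4 b=-1327/375 c=923/250 d=-517/750
  seg 2: a=0 b=1/750 c=-314/125 d=1133/750
  seg 3: a=-1 b=-184/375 c=101/50 d=-1537/3000
  seg 4: a=2 b=1081/750 c=-527/500 d=527/4500
S(9/2) = -877/2000

Δ: Δ0=-6, Δ1=4/3, Δ2=-1, Δ3=3/2, Δ4=-2/3
row 1: diag=8, rhs=44; c'=3/8, d'=11/2
row 2: denom=8−3·3/8=55/8; d'=(-14−3·11/2)/(55/8)=-244/55
row 3: denom=6−1·8/55=322/55; d'=(15−1·-244/55)/(322/55)=1069/322
row 4: denom=10−2·55/161=1500/161; d'=(-13−2·1069/322)/(1500/161)=-527/250
back: M4=-527/250
back: M3=1069/322−55/161·-527/250=101/25
back: M2=-244/55−8/55·101/25=-628/125
back: M1=11/2−3/8·-628/125=923/125
M: M0=0, M1=923/125, M2=-628/125, M3=101/25, M4=-527/250, M5=0
seg 0: a=2, c=M0/2=0, d=(M1−M0)/(6·1)=923/750, b=Δ0−h0·(2M0+M1)/6=-5423/750
seg 1: a=-4, c=M1/2=923/250, d=(M2−M1)/(6·3)=-517/750, b=Δ1−h1·(2M1+M2)/6=-1327/375
seg 2: a=0, c=M2/2=-314/125, d=(M3−M2)/(6·1)=1133/750, b=Δ2−h2·(2M2+M3)/6=1/750
seg 3: a=-1, c=M3/2=101/50, d=(M4−M3)/(6·2)=-1537/3000, b=Δ3−h3·(2M3+M4)/6=-184/375
seg 4: a=2, c=M4/2=-527/500, d=(M5−M4)/(6·3)=527/4500, b=Δ4−h4·(2M4+M5)/6=1081/750
t_q=9/2 → seg 2, τ=1/2; S=0+1/750·τ+-314/125·τ²+1133/750·τ³=-877/2000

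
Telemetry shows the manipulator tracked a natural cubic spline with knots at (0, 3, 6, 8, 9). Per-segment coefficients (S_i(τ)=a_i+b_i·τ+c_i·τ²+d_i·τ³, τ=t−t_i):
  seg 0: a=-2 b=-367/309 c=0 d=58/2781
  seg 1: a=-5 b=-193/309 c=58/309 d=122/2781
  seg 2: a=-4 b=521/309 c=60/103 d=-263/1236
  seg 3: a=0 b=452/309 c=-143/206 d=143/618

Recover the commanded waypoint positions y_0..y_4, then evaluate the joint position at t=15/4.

y_0 = S_0(0) = a_0 = -2
y_1 = S_1(0) = a_1 = -5
y_2 = S_2(0) = a_2 = -4
y_3 = S_3(0) = a_3 = 0
y_4 = S_3(1) = 1
t_q=15/4 is in segment 1 (τ=3/4); S_1(τ)=-17615/3296

y_0=-2 y_1=-5 y_2=-4 y_3=0 y_4=1
S(15/4) = -17615/3296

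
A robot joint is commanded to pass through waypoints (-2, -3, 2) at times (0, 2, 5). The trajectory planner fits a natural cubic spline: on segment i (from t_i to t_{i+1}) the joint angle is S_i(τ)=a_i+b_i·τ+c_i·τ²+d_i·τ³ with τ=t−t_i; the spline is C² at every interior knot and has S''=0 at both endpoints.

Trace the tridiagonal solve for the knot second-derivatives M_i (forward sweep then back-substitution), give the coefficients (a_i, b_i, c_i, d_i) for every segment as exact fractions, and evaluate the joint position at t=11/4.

Δ: Δ0=-1/2, Δ1=5/3
row 1: diag=10, rhs=13; c'=3/10, d'=13/10
back: M1=13/10
M: M0=0, M1=13/10, M2=0
seg 0: a=-2, c=M0/2=0, d=(M1−M0)/(6·2)=13/120, b=Δ0−h0·(2M0+M1)/6=-14/15
seg 1: a=-3, c=M1/2=13/20, d=(M2−M1)/(6·3)=-13/180, b=Δ1−h1·(2M1+M2)/6=11/30
t_q=11/4 → seg 1, τ=3/4; S=-3+11/30·τ+13/20·τ²+-13/180·τ³=-3059/1280

  seg 0: a=-2 b=-14/15 c=0 d=13/120
  seg 1: a=-3 b=11/30 c=13/20 d=-13/180
S(11/4) = -3059/1280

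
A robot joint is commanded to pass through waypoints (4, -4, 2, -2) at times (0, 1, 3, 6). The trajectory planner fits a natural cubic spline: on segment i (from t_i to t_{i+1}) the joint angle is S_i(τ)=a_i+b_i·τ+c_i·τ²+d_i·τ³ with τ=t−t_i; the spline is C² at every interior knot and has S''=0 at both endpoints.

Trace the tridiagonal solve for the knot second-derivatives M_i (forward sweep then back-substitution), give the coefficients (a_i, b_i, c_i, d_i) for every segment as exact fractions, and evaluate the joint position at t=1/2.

Δ: Δ0=-8, Δ1=3, Δ2=-4/3
row 1: diag=6, rhs=66; c'=1/3, d'=11
row 2: denom=10−2·1/3=28/3; d'=(-26−2·11)/(28/3)=-36/7
back: M2=-36/7
back: M1=11−1/3·-36/7=89/7
M: M0=0, M1=89/7, M2=-36/7, M3=0
seg 0: a=4, c=M0/2=0, d=(M1−M0)/(6·1)=89/42, b=Δ0−h0·(2M0+M1)/6=-425/42
seg 1: a=-4, c=M1/2=89/14, d=(M2−M1)/(6·2)=-125/84, b=Δ1−h1·(2M1+M2)/6=-79/21
seg 2: a=2, c=M2/2=-18/7, d=(M3−M2)/(6·3)=2/7, b=Δ2−h2·(2M2+M3)/6=80/21
t_q=1/2 → seg 0, τ=1/2; S=4+-425/42·τ+0·τ²+89/42·τ³=-89/112

  seg 0: a=4 b=-425/42 c=0 d=89/42
  seg 1: a=-4 b=-79/21 c=89/14 d=-125/84
  seg 2: a=2 b=80/21 c=-18/7 d=2/7
S(1/2) = -89/112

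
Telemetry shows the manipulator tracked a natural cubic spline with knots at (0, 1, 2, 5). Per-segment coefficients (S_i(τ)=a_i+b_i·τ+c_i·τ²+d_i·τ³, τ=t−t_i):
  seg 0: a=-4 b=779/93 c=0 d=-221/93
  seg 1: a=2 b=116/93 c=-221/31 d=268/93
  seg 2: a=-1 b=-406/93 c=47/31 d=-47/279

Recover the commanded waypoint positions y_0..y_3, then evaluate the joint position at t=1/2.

y_0 = S_0(0) = a_0 = -4
y_1 = S_1(0) = a_1 = 2
y_2 = S_2(0) = a_2 = -1
y_3 = S_2(3) = -5
t_q=1/2 is in segment 0 (τ=1/2); S_0(τ)=-27/248

y_0=-4 y_1=2 y_2=-1 y_3=-5
S(1/2) = -27/248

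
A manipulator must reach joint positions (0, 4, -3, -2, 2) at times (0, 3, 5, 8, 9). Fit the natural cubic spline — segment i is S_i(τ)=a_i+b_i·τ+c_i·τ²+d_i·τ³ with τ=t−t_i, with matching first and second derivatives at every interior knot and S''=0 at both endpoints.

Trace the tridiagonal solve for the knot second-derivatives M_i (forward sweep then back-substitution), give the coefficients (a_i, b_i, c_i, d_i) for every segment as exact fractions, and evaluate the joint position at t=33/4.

Δ: Δ0=4/3, Δ1=-7/2, Δ2=1/3, Δ3=4
row 1: diag=10, rhs=-29; c'=1/5, d'=-29/10
row 2: denom=10−2·1/5=48/5; d'=(23−2·-29/10)/(48/5)=3
row 3: denom=8−3·5/16=113/16; d'=(22−3·3)/(113/16)=208/113
back: M3=208/113
back: M2=3−5/16·208/113=274/113
back: M1=-29/10−1/5·274/113=-765/226
M: M0=0, M1=-765/226, M2=274/113, M3=208/113, M4=0
seg 0: a=0, c=M0/2=0, d=(M1−M0)/(6·3)=-85/452, b=Δ0−h0·(2M0+M1)/6=4103/1356
seg 1: a=4, c=M1/2=-765/452, d=(M2−M1)/(6·2)=1313/2712, b=Δ1−h1·(2M1+M2)/6=-1391/678
seg 2: a=-3, c=M2/2=137/113, d=(M3−M2)/(6·3)=-11/339, b=Δ2−h2·(2M2+M3)/6=-1021/339
seg 3: a=-2, c=M3/2=104/113, d=(M4−M3)/(6·1)=-104/339, b=Δ3−h3·(2M3+M4)/6=1148/339
t_q=33/4 → seg 3, τ=1/4; S=-2+1148/339·τ+104/113·τ²+-104/339·τ³=-995/904

  seg 0: a=0 b=4103/1356 c=0 d=-85/452
  seg 1: a=4 b=-1391/678 c=-765/452 d=1313/2712
  seg 2: a=-3 b=-1021/339 c=137/113 d=-11/339
  seg 3: a=-2 b=1148/339 c=104/113 d=-104/339
S(33/4) = -995/904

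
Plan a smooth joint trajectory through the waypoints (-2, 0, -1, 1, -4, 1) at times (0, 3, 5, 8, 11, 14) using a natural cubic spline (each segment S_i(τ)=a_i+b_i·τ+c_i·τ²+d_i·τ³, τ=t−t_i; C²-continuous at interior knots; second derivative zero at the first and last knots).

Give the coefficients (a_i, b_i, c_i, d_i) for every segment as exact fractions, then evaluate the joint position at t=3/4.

  seg 0: a=-2 b=193/165 c=0 d=-83/1485
  seg 1: a=0 b=-56/165 c=-83/165 d=93/440
  seg 2: a=-1 b=61/330 c=101/132 d=-133/660
  seg 3: a=1 b=-439/660 c=-173/165 d=283/1188
  seg 4: a=-4 b=-173/330 c=241/220 d=-241/1980
S(3/4) = -807/704

Δ: Δ0=2/3, Δ1=-1/2, Δ2=2/3, Δ3=-5/3, Δ4=5/3
row 1: diag=10, rhs=-7; c'=1/5, d'=-7/10
row 2: denom=10−2·1/5=48/5; d'=(7−2·-7/10)/(48/5)=7/8
row 3: denom=12−3·5/16=177/16; d'=(-14−3·7/8)/(177/16)=-266/177
row 4: denom=12−3·16/59=660/59; d'=(20−3·-266/177)/(660/59)=241/110
back: M4=241/110
back: M3=-266/177−16/59·241/110=-346/165
back: M2=7/8−5/16·-346/165=101/66
back: M1=-7/10−1/5·101/66=-166/165
M: M0=0, M1=-166/165, M2=101/66, M3=-346/165, M4=241/110, M5=0
seg 0: a=-2, c=M0/2=0, d=(M1−M0)/(6·3)=-83/1485, b=Δ0−h0·(2M0+M1)/6=193/165
seg 1: a=0, c=M1/2=-83/165, d=(M2−M1)/(6·2)=93/440, b=Δ1−h1·(2M1+M2)/6=-56/165
seg 2: a=-1, c=M2/2=101/132, d=(M3−M2)/(6·3)=-133/660, b=Δ2−h2·(2M2+M3)/6=61/330
seg 3: a=1, c=M3/2=-173/165, d=(M4−M3)/(6·3)=283/1188, b=Δ3−h3·(2M3+M4)/6=-439/660
seg 4: a=-4, c=M4/2=241/220, d=(M5−M4)/(6·3)=-241/1980, b=Δ4−h4·(2M4+M5)/6=-173/330
t_q=3/4 → seg 0, τ=3/4; S=-2+193/165·τ+0·τ²+-83/1485·τ³=-807/704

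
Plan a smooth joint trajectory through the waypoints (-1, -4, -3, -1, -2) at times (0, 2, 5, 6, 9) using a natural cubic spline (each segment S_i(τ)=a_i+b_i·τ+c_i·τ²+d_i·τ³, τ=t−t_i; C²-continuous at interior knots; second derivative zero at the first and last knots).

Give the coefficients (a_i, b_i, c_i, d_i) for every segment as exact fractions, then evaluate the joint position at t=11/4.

Δ: Δ0=-3/2, Δ1=1/3, Δ2=2, Δ3=-1/3
row 1: diag=10, rhs=11; c'=3/10, d'=11/10
row 2: denom=8−3·3/10=71/10; d'=(10−3·11/10)/(71/10)=67/71
row 3: denom=8−1·10/71=558/71; d'=(-14−1·67/71)/(558/71)=-1061/558
back: M3=-1061/558
back: M2=67/71−10/71·-1061/558=338/279
back: M1=11/10−3/10·338/279=137/186
M: M0=0, M1=137/186, M2=338/279, M3=-1061/558, M4=0
seg 0: a=-1, c=M0/2=0, d=(M1−M0)/(6·2)=137/2232, b=Δ0−h0·(2M0+M1)/6=-487/279
seg 1: a=-4, c=M1/2=137/372, d=(M2−M1)/(6·3)=265/10044, b=Δ1−h1·(2M1+M2)/6=-563/558
seg 2: a=-3, c=M2/2=169/279, d=(M3−M2)/(6·1)=-193/372, b=Δ2−h2·(2M2+M3)/6=2135/1116
seg 3: a=-1, c=M3/2=-1061/1116, d=(M4−M3)/(6·3)=1061/10044, b=Δ3−h3·(2M3+M4)/6=875/558
t_q=11/4 → seg 1, τ=3/4; S=-4+-563/558·τ+137/372·τ²+265/10044·τ³=-36017/7936

  seg 0: a=-1 b=-487/279 c=0 d=137/2232
  seg 1: a=-4 b=-563/558 c=137/372 d=265/10044
  seg 2: a=-3 b=2135/1116 c=169/279 d=-193/372
  seg 3: a=-1 b=875/558 c=-1061/1116 d=1061/10044
S(11/4) = -36017/7936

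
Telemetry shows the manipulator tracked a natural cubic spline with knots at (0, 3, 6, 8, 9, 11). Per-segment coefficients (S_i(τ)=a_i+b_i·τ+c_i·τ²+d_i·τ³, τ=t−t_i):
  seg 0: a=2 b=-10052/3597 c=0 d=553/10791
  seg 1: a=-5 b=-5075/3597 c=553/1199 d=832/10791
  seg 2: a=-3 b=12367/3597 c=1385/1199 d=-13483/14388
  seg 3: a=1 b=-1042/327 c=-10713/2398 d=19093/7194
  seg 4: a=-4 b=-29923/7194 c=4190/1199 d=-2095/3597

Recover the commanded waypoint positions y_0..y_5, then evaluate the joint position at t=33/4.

y_0=2 y_1=-5 y_2=-3 y_3=1 y_4=-4 y_5=-3
S(33/4) = -5277/153472

y_0 = S_0(0) = a_0 = 2
y_1 = S_1(0) = a_1 = -5
y_2 = S_2(0) = a_2 = -3
y_3 = S_3(0) = a_3 = 1
y_4 = S_4(0) = a_4 = -4
y_5 = S_4(2) = -3
t_q=33/4 is in segment 3 (τ=1/4); S_3(τ)=-5277/153472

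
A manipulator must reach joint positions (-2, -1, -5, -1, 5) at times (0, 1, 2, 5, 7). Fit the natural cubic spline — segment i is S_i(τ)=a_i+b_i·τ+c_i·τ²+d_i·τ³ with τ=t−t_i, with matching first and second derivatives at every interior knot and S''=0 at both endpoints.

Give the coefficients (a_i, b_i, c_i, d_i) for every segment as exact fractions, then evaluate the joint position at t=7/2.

Δ: Δ0=1, Δ1=-4, Δ2=4/3, Δ3=3
row 1: diag=4, rhs=-30; c'=1/4, d'=-15/2
row 2: denom=8−1·1/4=31/4; d'=(32−1·-15/2)/(31/4)=158/31
row 3: denom=10−3·12/31=274/31; d'=(10−3·158/31)/(274/31)=-82/137
back: M3=-82/137
back: M2=158/31−12/31·-82/137=730/137
back: M1=-15/2−1/4·730/137=-1210/137
M: M0=0, M1=-1210/137, M2=730/137, M3=-82/137, M4=0
seg 0: a=-2, c=M0/2=0, d=(M1−M0)/(6·1)=-605/411, b=Δ0−h0·(2M0+M1)/6=1016/411
seg 1: a=-1, c=M1/2=-605/137, d=(M2−M1)/(6·1)=970/411, b=Δ1−h1·(2M1+M2)/6=-799/411
seg 2: a=-5, c=M2/2=365/137, d=(M3−M2)/(6·3)=-406/1233, b=Δ2−h2·(2M2+M3)/6=-1519/411
seg 3: a=-1, c=M3/2=-41/137, d=(M4−M3)/(6·2)=41/822, b=Δ3−h3·(2M3+M4)/6=1397/411
t_q=7/2 → seg 2, τ=3/2; S=-5+-1519/411·τ+365/137·τ²+-406/1233·τ³=-1551/274

  seg 0: a=-2 b=1016/411 c=0 d=-605/411
  seg 1: a=-1 b=-799/411 c=-605/137 d=970/411
  seg 2: a=-5 b=-1519/411 c=365/137 d=-406/1233
  seg 3: a=-1 b=1397/411 c=-41/137 d=41/822
S(7/2) = -1551/274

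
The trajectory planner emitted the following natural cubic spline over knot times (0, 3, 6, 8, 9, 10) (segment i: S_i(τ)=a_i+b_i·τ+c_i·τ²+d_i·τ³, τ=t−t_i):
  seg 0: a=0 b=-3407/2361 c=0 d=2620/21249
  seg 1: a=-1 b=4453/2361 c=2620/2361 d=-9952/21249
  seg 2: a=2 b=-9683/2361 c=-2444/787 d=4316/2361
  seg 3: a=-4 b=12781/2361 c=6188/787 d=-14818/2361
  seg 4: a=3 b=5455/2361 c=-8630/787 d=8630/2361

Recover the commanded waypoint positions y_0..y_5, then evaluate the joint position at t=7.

y_0 = S_0(0) = a_0 = 0
y_1 = S_1(0) = a_1 = -1
y_2 = S_2(0) = a_2 = 2
y_3 = S_3(0) = a_3 = -4
y_4 = S_4(0) = a_4 = 3
y_5 = S_4(1) = -2
t_q=7 is in segment 2 (τ=1); S_2(τ)=-2659/787

y_0=0 y_1=-1 y_2=2 y_3=-4 y_4=3 y_5=-2
S(7) = -2659/787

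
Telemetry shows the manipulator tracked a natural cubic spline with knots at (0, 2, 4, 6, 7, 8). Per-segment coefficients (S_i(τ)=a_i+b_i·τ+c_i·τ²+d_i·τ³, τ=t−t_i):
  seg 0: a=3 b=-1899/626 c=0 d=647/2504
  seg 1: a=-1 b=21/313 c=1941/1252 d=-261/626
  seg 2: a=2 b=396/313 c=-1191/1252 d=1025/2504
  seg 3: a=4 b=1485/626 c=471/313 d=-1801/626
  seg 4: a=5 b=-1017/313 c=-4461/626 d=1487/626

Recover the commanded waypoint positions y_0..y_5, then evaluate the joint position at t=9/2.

y_0 = S_0(0) = a_0 = 3
y_1 = S_1(0) = a_1 = -1
y_2 = S_2(0) = a_2 = 2
y_3 = S_3(0) = a_3 = 4
y_4 = S_4(0) = a_4 = 5
y_5 = S_4(1) = -3
t_q=9/2 is in segment 2 (τ=1/2); S_2(τ)=48997/20032

y_0=3 y_1=-1 y_2=2 y_3=4 y_4=5 y_5=-3
S(9/2) = 48997/20032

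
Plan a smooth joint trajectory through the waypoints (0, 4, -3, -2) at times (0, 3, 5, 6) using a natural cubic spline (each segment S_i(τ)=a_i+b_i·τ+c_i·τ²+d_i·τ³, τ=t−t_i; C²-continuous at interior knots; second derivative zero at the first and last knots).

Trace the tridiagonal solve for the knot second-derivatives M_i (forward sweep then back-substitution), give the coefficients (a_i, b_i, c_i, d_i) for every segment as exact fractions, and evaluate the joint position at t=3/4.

Δ: Δ0=4/3, Δ1=-7/2, Δ2=1
row 1: diag=10, rhs=-29; c'=1/5, d'=-29/10
row 2: denom=6−2·1/5=28/5; d'=(27−2·-29/10)/(28/5)=41/7
back: M2=41/7
back: M1=-29/10−1/5·41/7=-57/14
M: M0=0, M1=-57/14, M2=41/7, M3=0
seg 0: a=0, c=M0/2=0, d=(M1−M0)/(6·3)=-19/84, b=Δ0−h0·(2M0+M1)/6=283/84
seg 1: a=4, c=M1/2=-57/28, d=(M2−M1)/(6·2)=139/168, b=Δ1−h1·(2M1+M2)/6=-115/42
seg 2: a=-3, c=M2/2=41/14, d=(M3−M2)/(6·1)=-41/42, b=Δ2−h2·(2M2+M3)/6=-20/21
t_q=3/4 → seg 0, τ=3/4; S=0+283/84·τ+0·τ²+-19/84·τ³=4357/1792

  seg 0: a=0 b=283/84 c=0 d=-19/84
  seg 1: a=4 b=-115/42 c=-57/28 d=139/168
  seg 2: a=-3 b=-20/21 c=41/14 d=-41/42
S(3/4) = 4357/1792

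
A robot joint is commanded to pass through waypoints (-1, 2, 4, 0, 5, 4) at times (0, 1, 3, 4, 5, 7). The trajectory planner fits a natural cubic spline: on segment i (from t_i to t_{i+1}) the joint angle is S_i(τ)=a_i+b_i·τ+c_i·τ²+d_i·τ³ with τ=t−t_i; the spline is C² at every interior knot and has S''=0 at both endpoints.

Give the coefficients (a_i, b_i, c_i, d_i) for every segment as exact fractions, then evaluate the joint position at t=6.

  seg 0: a=-1 b=403/140 c=0 d=17/140
  seg 1: a=2 b=227/70 c=51/140 d=-26/35
  seg 2: a=4 b=-59/14 c=-573/140 d=603/140
  seg 3: a=0 b=73/140 c=309/35 d=-87/20
  seg 4: a=5 b=359/70 c=-591/140 d=197/280
S(6) = 1851/280

Δ: Δ0=3, Δ1=1, Δ2=-4, Δ3=5, Δ4=-1/2
row 1: diag=6, rhs=-12; c'=1/3, d'=-2
row 2: denom=6−2·1/3=16/3; d'=(-30−2·-2)/(16/3)=-39/8
row 3: denom=4−1·3/16=61/16; d'=(54−1·-39/8)/(61/16)=942/61
row 4: denom=6−1·16/61=350/61; d'=(-33−1·942/61)/(350/61)=-591/70
back: M4=-591/70
back: M3=942/61−16/61·-591/70=618/35
back: M2=-39/8−3/16·618/35=-573/70
back: M1=-2−1/3·-573/70=51/70
M: M0=0, M1=51/70, M2=-573/70, M3=618/35, M4=-591/70, M5=0
seg 0: a=-1, c=M0/2=0, d=(M1−M0)/(6·1)=17/140, b=Δ0−h0·(2M0+M1)/6=403/140
seg 1: a=2, c=M1/2=51/140, d=(M2−M1)/(6·2)=-26/35, b=Δ1−h1·(2M1+M2)/6=227/70
seg 2: a=4, c=M2/2=-573/140, d=(M3−M2)/(6·1)=603/140, b=Δ2−h2·(2M2+M3)/6=-59/14
seg 3: a=0, c=M3/2=309/35, d=(M4−M3)/(6·1)=-87/20, b=Δ3−h3·(2M3+M4)/6=73/140
seg 4: a=5, c=M4/2=-591/140, d=(M5−M4)/(6·2)=197/280, b=Δ4−h4·(2M4+M5)/6=359/70
t_q=6 → seg 4, τ=1; S=5+359/70·τ+-591/140·τ²+197/280·τ³=1851/280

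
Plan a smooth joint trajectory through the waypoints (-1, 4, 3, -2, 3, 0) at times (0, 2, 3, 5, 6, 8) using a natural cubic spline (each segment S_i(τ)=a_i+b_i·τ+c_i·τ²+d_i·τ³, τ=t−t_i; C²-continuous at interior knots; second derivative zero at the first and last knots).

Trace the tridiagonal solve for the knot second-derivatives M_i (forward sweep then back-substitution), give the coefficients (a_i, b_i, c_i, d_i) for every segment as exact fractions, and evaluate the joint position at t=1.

Δ: Δ0=5/2, Δ1=-1, Δ2=-5/2, Δ3=5, Δ4=-3/2
row 1: diag=6, rhs=-21; c'=1/6, d'=-7/2
row 2: denom=6−1·1/6=35/6; d'=(-9−1·-7/2)/(35/6)=-33/35
row 3: denom=6−2·12/35=186/35; d'=(45−2·-33/35)/(186/35)=547/62
row 4: denom=6−1·35/186=1081/186; d'=(-39−1·547/62)/(1081/186)=-8895/1081
back: M4=-8895/1081
back: M3=547/62−35/186·-8895/1081=11211/1081
back: M2=-33/35−12/35·11211/1081=-4863/1081
back: M1=-7/2−1/6·-4863/1081=-2973/1081
M: M0=0, M1=-2973/1081, M2=-4863/1081, M3=11211/1081, M4=-8895/1081, M5=0
seg 0: a=-1, c=M0/2=0, d=(M1−M0)/(6·2)=-991/4324, b=Δ0−h0·(2M0+M1)/6=7387/2162
seg 1: a=4, c=M1/2=-2973/2162, d=(M2−M1)/(6·1)=-315/1081, b=Δ1−h1·(2M1+M2)/6=1441/2162
seg 2: a=3, c=M2/2=-4863/2162, d=(M3−M2)/(6·2)=57/46, b=Δ2−h2·(2M2+M3)/6=-6395/2162
seg 3: a=-2, c=M3/2=11211/2162, d=(M4−M3)/(6·1)=-3351/1081, b=Δ3−h3·(2M3+M4)/6=6301/2162
seg 4: a=3, c=M4/2=-8895/2162, d=(M5−M4)/(6·2)=2965/4324, b=Δ4−h4·(2M4+M5)/6=8617/2162
t_q=1 → seg 0, τ=1; S=-1+7387/2162·τ+0·τ²+-991/4324·τ³=9459/4324

  seg 0: a=-1 b=7387/2162 c=0 d=-991/4324
  seg 1: a=4 b=1441/2162 c=-2973/2162 d=-315/1081
  seg 2: a=3 b=-6395/2162 c=-4863/2162 d=57/46
  seg 3: a=-2 b=6301/2162 c=11211/2162 d=-3351/1081
  seg 4: a=3 b=8617/2162 c=-8895/2162 d=2965/4324
S(1) = 9459/4324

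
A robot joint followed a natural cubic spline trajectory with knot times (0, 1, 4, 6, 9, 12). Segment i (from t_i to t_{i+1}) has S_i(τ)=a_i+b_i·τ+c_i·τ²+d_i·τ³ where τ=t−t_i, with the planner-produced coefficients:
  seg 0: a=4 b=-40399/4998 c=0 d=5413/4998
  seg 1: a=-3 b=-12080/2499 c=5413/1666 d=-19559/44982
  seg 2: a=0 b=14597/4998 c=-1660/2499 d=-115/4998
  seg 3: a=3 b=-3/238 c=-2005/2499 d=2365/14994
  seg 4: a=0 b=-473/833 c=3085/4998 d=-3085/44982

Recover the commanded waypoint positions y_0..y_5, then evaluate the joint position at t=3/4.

y_0=4 y_1=-3 y_2=0 y_3=3 y_4=0 y_5=2
S(3/4) = -24453/15232

y_0 = S_0(0) = a_0 = 4
y_1 = S_1(0) = a_1 = -3
y_2 = S_2(0) = a_2 = 0
y_3 = S_3(0) = a_3 = 3
y_4 = S_4(0) = a_4 = 0
y_5 = S_4(3) = 2
t_q=3/4 is in segment 0 (τ=3/4); S_0(τ)=-24453/15232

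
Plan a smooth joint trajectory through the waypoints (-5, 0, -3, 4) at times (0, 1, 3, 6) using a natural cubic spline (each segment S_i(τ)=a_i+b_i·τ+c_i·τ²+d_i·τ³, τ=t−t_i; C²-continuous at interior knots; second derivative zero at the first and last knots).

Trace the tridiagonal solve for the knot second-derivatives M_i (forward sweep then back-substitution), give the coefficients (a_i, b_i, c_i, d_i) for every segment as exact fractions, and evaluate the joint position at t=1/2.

Δ: Δ0=5, Δ1=-3/2, Δ2=7/3
row 1: diag=6, rhs=-39; c'=1/3, d'=-13/2
row 2: denom=10−2·1/3=28/3; d'=(23−2·-13/2)/(28/3)=27/7
back: M2=27/7
back: M1=-13/2−1/3·27/7=-109/14
M: M0=0, M1=-109/14, M2=27/7, M3=0
seg 0: a=-5, c=M0/2=0, d=(M1−M0)/(6·1)=-109/84, b=Δ0−h0·(2M0+M1)/6=529/84
seg 1: a=0, c=M1/2=-109/28, d=(M2−M1)/(6·2)=163/168, b=Δ1−h1·(2M1+M2)/6=101/42
seg 2: a=-3, c=M2/2=27/14, d=(M3−M2)/(6·3)=-3/14, b=Δ2−h2·(2M2+M3)/6=-32/21
t_q=1/2 → seg 0, τ=1/2; S=-5+529/84·τ+0·τ²+-109/84·τ³=-451/224

  seg 0: a=-5 b=529/84 c=0 d=-109/84
  seg 1: a=0 b=101/42 c=-109/28 d=163/168
  seg 2: a=-3 b=-32/21 c=27/14 d=-3/14
S(1/2) = -451/224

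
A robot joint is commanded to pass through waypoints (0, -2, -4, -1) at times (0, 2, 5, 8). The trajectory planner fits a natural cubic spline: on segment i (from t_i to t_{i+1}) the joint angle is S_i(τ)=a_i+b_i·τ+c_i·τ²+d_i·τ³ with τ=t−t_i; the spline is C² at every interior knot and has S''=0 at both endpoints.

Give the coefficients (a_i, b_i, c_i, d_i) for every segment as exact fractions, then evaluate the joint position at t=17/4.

Δ: Δ0=-1, Δ1=-2/3, Δ2=1
row 1: diag=10, rhs=2; c'=3/10, d'=1/5
row 2: denom=12−3·3/10=111/10; d'=(10−3·1/5)/(111/10)=94/111
back: M2=94/111
back: M1=1/5−3/10·94/111=-2/37
M: M0=0, M1=-2/37, M2=94/111, M3=0
seg 0: a=0, c=M0/2=0, d=(M1−M0)/(6·2)=-1/222, b=Δ0−h0·(2M0+M1)/6=-109/111
seg 1: a=-2, c=M1/2=-1/37, d=(M2−M1)/(6·3)=50/999, b=Δ1−h1·(2M1+M2)/6=-115/111
seg 2: a=-4, c=M2/2=47/111, d=(M3−M2)/(6·3)=-47/999, b=Δ2−h2·(2M2+M3)/6=17/111
t_q=17/4 → seg 1, τ=9/4; S=-2+-115/111·τ+-1/37·τ²+50/999·τ³=-4615/1184

  seg 0: a=0 b=-109/111 c=0 d=-1/222
  seg 1: a=-2 b=-115/111 c=-1/37 d=50/999
  seg 2: a=-4 b=17/111 c=47/111 d=-47/999
S(17/4) = -4615/1184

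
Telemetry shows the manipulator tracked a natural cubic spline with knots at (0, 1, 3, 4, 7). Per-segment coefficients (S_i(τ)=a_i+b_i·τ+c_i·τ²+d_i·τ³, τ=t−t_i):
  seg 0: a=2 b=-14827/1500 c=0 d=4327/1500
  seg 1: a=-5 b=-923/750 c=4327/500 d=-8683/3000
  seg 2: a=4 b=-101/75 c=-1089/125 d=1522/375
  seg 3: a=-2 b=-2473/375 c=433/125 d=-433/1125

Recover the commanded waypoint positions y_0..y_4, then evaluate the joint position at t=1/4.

y_0=2 y_1=-5 y_2=4 y_3=-2 y_4=-1
S(1/4) = -2727/6400

y_0 = S_0(0) = a_0 = 2
y_1 = S_1(0) = a_1 = -5
y_2 = S_2(0) = a_2 = 4
y_3 = S_3(0) = a_3 = -2
y_4 = S_3(3) = -1
t_q=1/4 is in segment 0 (τ=1/4); S_0(τ)=-2727/6400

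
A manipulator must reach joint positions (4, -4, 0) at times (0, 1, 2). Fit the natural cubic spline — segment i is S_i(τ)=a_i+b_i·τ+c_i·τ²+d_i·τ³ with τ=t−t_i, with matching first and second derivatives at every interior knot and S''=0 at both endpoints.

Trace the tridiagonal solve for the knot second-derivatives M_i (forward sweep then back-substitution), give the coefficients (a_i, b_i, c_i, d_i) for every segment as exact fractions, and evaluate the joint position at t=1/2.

Δ: Δ0=-8, Δ1=4
row 1: diag=4, rhs=72; c'=1/4, d'=18
back: M1=18
M: M0=0, M1=18, M2=0
seg 0: a=4, c=M0/2=0, d=(M1−M0)/(6·1)=3, b=Δ0−h0·(2M0+M1)/6=-11
seg 1: a=-4, c=M1/2=9, d=(M2−M1)/(6·1)=-3, b=Δ1−h1·(2M1+M2)/6=-2
t_q=1/2 → seg 0, τ=1/2; S=4+-11·τ+0·τ²+3·τ³=-9/8

  seg 0: a=4 b=-11 c=0 d=3
  seg 1: a=-4 b=-2 c=9 d=-3
S(1/2) = -9/8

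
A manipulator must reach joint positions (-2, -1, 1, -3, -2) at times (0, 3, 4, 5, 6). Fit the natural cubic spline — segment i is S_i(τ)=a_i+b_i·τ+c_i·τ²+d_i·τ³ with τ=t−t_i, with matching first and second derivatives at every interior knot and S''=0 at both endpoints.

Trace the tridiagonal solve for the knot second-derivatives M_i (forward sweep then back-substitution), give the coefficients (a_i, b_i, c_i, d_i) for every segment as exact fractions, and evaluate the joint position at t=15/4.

  seg 0: a=-2 b=-185/174 c=0 d=9/58
  seg 1: a=-1 b=272/87 c=81/58 d=-439/174
  seg 2: a=1 b=-287/174 c=-179/29 d=665/174
  seg 3: a=-3 b=-220/87 c=307/58 d=-307/174
S(15/4) = 3957/3712

Δ: Δ0=1/3, Δ1=2, Δ2=-4, Δ3=1
row 1: diag=8, rhs=10; c'=1/8, d'=5/4
row 2: denom=4−1·1/8=31/8; d'=(-36−1·5/4)/(31/8)=-298/31
row 3: denom=4−1·8/31=116/31; d'=(30−1·-298/31)/(116/31)=307/29
back: M3=307/29
back: M2=-298/31−8/31·307/29=-358/29
back: M1=5/4−1/8·-358/29=81/29
M: M0=0, M1=81/29, M2=-358/29, M3=307/29, M4=0
seg 0: a=-2, c=M0/2=0, d=(M1−M0)/(6·3)=9/58, b=Δ0−h0·(2M0+M1)/6=-185/174
seg 1: a=-1, c=M1/2=81/58, d=(M2−M1)/(6·1)=-439/174, b=Δ1−h1·(2M1+M2)/6=272/87
seg 2: a=1, c=M2/2=-179/29, d=(M3−M2)/(6·1)=665/174, b=Δ2−h2·(2M2+M3)/6=-287/174
seg 3: a=-3, c=M3/2=307/58, d=(M4−M3)/(6·1)=-307/174, b=Δ3−h3·(2M3+M4)/6=-220/87
t_q=15/4 → seg 1, τ=3/4; S=-1+272/87·τ+81/58·τ²+-439/174·τ³=3957/3712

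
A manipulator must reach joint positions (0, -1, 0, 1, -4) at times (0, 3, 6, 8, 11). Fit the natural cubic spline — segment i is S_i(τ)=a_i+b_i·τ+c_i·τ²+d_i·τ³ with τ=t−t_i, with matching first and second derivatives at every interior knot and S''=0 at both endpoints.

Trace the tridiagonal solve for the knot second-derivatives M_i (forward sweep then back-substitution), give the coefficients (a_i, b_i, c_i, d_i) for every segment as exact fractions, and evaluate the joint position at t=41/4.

  seg 0: a=0 b=-82/177 c=0 d=23/1593
  seg 1: a=-1 b=-13/177 c=23/177 d=1/531
  seg 2: a=0 b=134/177 c=26/177 d=-65/472
  seg 3: a=1 b=-109/354 c=-481/708 d=481/6372
S(41/4) = -34321/15104

Δ: Δ0=-1/3, Δ1=1/3, Δ2=1/2, Δ3=-5/3
row 1: diag=12, rhs=4; c'=1/4, d'=1/3
row 2: denom=10−3·1/4=37/4; d'=(1−3·1/3)/(37/4)=0
row 3: denom=10−2·8/37=354/37; d'=(-13−2·0)/(354/37)=-481/354
back: M3=-481/354
back: M2=0−8/37·-481/354=52/177
back: M1=1/3−1/4·52/177=46/177
M: M0=0, M1=46/177, M2=52/177, M3=-481/354, M4=0
seg 0: a=0, c=M0/2=0, d=(M1−M0)/(6·3)=23/1593, b=Δ0−h0·(2M0+M1)/6=-82/177
seg 1: a=-1, c=M1/2=23/177, d=(M2−M1)/(6·3)=1/531, b=Δ1−h1·(2M1+M2)/6=-13/177
seg 2: a=0, c=M2/2=26/177, d=(M3−M2)/(6·2)=-65/472, b=Δ2−h2·(2M2+M3)/6=134/177
seg 3: a=1, c=M3/2=-481/708, d=(M4−M3)/(6·3)=481/6372, b=Δ3−h3·(2M3+M4)/6=-109/354
t_q=41/4 → seg 3, τ=9/4; S=1+-109/354·τ+-481/708·τ²+481/6372·τ³=-34321/15104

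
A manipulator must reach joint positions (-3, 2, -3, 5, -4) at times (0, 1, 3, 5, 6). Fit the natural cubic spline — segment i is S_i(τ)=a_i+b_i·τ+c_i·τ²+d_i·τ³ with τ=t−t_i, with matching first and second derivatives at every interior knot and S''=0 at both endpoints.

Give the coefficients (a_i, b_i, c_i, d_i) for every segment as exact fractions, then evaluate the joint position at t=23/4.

  seg 0: a=-3 b=83/12 c=0 d=-23/12
  seg 1: a=2 b=7/6 c=-23/4 d=47/24
  seg 2: a=-3 b=5/3 c=6 d=-29/12
  seg 3: a=5 b=-10/3 c=-17/2 d=17/6
S(23/4) = -139/128

Δ: Δ0=5, Δ1=-5/2, Δ2=4, Δ3=-9
row 1: diag=6, rhs=-45; c'=1/3, d'=-15/2
row 2: denom=8−2·1/3=22/3; d'=(39−2·-15/2)/(22/3)=81/11
row 3: denom=6−2·3/11=60/11; d'=(-78−2·81/11)/(60/11)=-17
back: M3=-17
back: M2=81/11−3/11·-17=12
back: M1=-15/2−1/3·12=-23/2
M: M0=0, M1=-23/2, M2=12, M3=-17, M4=0
seg 0: a=-3, c=M0/2=0, d=(M1−M0)/(6·1)=-23/12, b=Δ0−h0·(2M0+M1)/6=83/12
seg 1: a=2, c=M1/2=-23/4, d=(M2−M1)/(6·2)=47/24, b=Δ1−h1·(2M1+M2)/6=7/6
seg 2: a=-3, c=M2/2=6, d=(M3−M2)/(6·2)=-29/12, b=Δ2−h2·(2M2+M3)/6=5/3
seg 3: a=5, c=M3/2=-17/2, d=(M4−M3)/(6·1)=17/6, b=Δ3−h3·(2M3+M4)/6=-10/3
t_q=23/4 → seg 3, τ=3/4; S=5+-10/3·τ+-17/2·τ²+17/6·τ³=-139/128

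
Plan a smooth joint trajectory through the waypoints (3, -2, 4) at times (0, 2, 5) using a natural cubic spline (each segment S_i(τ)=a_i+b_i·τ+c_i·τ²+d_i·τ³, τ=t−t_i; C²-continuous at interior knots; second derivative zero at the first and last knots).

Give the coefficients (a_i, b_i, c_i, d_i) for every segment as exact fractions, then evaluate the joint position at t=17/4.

  seg 0: a=3 b=-17/5 c=0 d=9/40
  seg 1: a=-2 b=-7/10 c=27/20 d=-3/20
S(17/4) = 397/256

Δ: Δ0=-5/2, Δ1=2
row 1: diag=10, rhs=27; c'=3/10, d'=27/10
back: M1=27/10
M: M0=0, M1=27/10, M2=0
seg 0: a=3, c=M0/2=0, d=(M1−M0)/(6·2)=9/40, b=Δ0−h0·(2M0+M1)/6=-17/5
seg 1: a=-2, c=M1/2=27/20, d=(M2−M1)/(6·3)=-3/20, b=Δ1−h1·(2M1+M2)/6=-7/10
t_q=17/4 → seg 1, τ=9/4; S=-2+-7/10·τ+27/20·τ²+-3/20·τ³=397/256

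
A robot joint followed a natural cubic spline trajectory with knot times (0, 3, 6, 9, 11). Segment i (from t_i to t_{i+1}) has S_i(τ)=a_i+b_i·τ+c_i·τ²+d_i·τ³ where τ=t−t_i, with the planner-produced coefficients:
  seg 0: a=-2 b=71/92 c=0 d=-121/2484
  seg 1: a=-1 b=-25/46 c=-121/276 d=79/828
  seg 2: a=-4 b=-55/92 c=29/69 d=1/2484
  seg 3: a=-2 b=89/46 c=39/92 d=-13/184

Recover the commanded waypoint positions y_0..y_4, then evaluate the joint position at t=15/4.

y_0 = S_0(0) = a_0 = -2
y_1 = S_1(0) = a_1 = -1
y_2 = S_2(0) = a_2 = -4
y_3 = S_3(0) = a_3 = -2
y_4 = S_3(2) = 3
t_q=15/4 is in segment 1 (τ=3/4); S_1(τ)=-9503/5888

y_0=-2 y_1=-1 y_2=-4 y_3=-2 y_4=3
S(15/4) = -9503/5888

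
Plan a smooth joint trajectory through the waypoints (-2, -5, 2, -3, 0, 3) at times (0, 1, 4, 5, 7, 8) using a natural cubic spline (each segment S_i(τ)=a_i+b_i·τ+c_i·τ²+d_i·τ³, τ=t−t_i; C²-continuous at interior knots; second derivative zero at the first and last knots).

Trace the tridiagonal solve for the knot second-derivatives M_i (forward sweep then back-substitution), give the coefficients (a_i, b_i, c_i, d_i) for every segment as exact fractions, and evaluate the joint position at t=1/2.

Δ: Δ0=-3, Δ1=7/3, Δ2=-5, Δ3=3/2, Δ4=3
row 1: diag=8, rhs=32; c'=3/8, d'=4
row 2: denom=8−3·3/8=55/8; d'=(-44−3·4)/(55/8)=-448/55
row 3: denom=6−1·8/55=322/55; d'=(39−1·-448/55)/(322/55)=2593/322
row 4: denom=6−2·55/161=856/161; d'=(9−2·2593/322)/(856/161)=-143/107
back: M4=-143/107
back: M3=2593/322−55/161·-143/107=1821/214
back: M2=-448/55−8/55·1821/214=-1004/107
back: M1=4−3/8·-1004/107=1609/214
M: M0=0, M1=1609/214, M2=-1004/107, M3=1821/214, M4=-143/107, M5=0
seg 0: a=-2, c=M0/2=0, d=(M1−M0)/(6·1)=1609/1284, b=Δ0−h0·(2M0+M1)/6=-5461/1284
seg 1: a=-5, c=M1/2=1609/428, d=(M2−M1)/(6·3)=-3617/3852, b=Δ1−h1·(2M1+M2)/6=-317/642
seg 2: a=2, c=M2/2=-502/107, d=(M3−M2)/(6·1)=3829/1284, b=Δ2−h2·(2M2+M3)/6=-4225/1284
seg 3: a=-3, c=M3/2=1821/428, d=(M4−M3)/(6·2)=-2107/2568, b=Δ3−h3·(2M3+M4)/6=-2393/642
seg 4: a=0, c=M4/2=-143/214, d=(M5−M4)/(6·1)=143/642, b=Δ4−h4·(2M4+M5)/6=1106/321
t_q=1/2 → seg 0, τ=1/2; S=-2+-5461/1284·τ+0·τ²+1609/1284·τ³=-13593/3424

  seg 0: a=-2 b=-5461/1284 c=0 d=1609/1284
  seg 1: a=-5 b=-317/642 c=1609/428 d=-3617/3852
  seg 2: a=2 b=-4225/1284 c=-502/107 d=3829/1284
  seg 3: a=-3 b=-2393/642 c=1821/428 d=-2107/2568
  seg 4: a=0 b=1106/321 c=-143/214 d=143/642
S(1/2) = -13593/3424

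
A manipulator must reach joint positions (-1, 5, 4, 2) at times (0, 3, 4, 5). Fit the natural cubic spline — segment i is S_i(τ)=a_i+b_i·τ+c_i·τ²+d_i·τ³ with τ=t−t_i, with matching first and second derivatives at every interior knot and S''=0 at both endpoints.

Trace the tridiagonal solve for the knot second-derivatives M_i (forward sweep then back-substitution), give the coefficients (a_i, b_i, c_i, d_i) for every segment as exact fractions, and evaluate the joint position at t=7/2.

Δ: Δ0=2, Δ1=-1, Δ2=-2
row 1: diag=8, rhs=-18; c'=1/8, d'=-9/4
row 2: denom=4−1·1/8=31/8; d'=(-6−1·-9/4)/(31/8)=-30/31
back: M2=-30/31
back: M1=-9/4−1/8·-30/31=-66/31
M: M0=0, M1=-66/31, M2=-30/31, M3=0
seg 0: a=-1, c=M0/2=0, d=(M1−M0)/(6·3)=-11/93, b=Δ0−h0·(2M0+M1)/6=95/31
seg 1: a=5, c=M1/2=-33/31, d=(M2−M1)/(6·1)=6/31, b=Δ1−h1·(2M1+M2)/6=-4/31
seg 2: a=4, c=M2/2=-15/31, d=(M3−M2)/(6·1)=5/31, b=Δ2−h2·(2M2+M3)/6=-52/31
t_q=7/2 → seg 1, τ=1/2; S=5+-4/31·τ+-33/31·τ²+6/31·τ³=291/62

  seg 0: a=-1 b=95/31 c=0 d=-11/93
  seg 1: a=5 b=-4/31 c=-33/31 d=6/31
  seg 2: a=4 b=-52/31 c=-15/31 d=5/31
S(7/2) = 291/62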